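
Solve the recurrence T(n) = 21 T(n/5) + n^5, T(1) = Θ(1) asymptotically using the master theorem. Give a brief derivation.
T(n) = Θ(n^5)

log_5 21 ≈ 1.892. f(n) = n^5 dominates n^(log_5 21) since 5 > 1.892, and the regularity condition a·f(n/b) = 21·(n/5)^5 = (21/3125)·n^5 ≤ c·f(n) holds with c = 21/3125 ≈ 0.00672 < 1. So this is Case 3: T(n) = Θ(f(n)) = Θ(n^5).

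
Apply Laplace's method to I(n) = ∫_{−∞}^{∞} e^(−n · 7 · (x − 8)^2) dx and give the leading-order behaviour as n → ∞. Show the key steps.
I(n) = sqrt(π/(7n))

Here φ(x) = 7 · (x − 8)^2 has its unique minimum at x* = 8 with φ(x*) = 0 and φ''(x*) = 14. Laplace's method gives
  I(n) ~ e^(−n φ(x*)) · sqrt(2π / (n · φ''(x*))) = sqrt(2π / (14n)) = sqrt(π/(7n)).
This is exact: substituting u = (x − 8)·sqrt(7n) gives I(n) = (1/sqrt(7n)) ∫_{−∞}^{∞} e^(−u^2) du = sqrt(π/(7n)).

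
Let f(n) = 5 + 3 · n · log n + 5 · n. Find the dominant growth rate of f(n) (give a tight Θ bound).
f(n) ∈ Θ(n · log n)

Compare the terms by growth order. For large n, n^a · (log n)^b dominates n^a' · (log n)^b' iff a > a', or (a = a' and b > b'). Ranking the 3 terms shows the dominant one is 3 · n · log n. Hence f(n) ∈ Θ(n · log n).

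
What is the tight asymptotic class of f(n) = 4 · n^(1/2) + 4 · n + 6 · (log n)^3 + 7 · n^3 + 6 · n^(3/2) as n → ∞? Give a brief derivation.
f(n) ∈ Θ(n^3)

Compare the terms by growth order. For large n, n^a · (log n)^b dominates n^a' · (log n)^b' iff a > a', or (a = a' and b > b'). Ranking the 5 terms shows the dominant one is 7 · n^3. Hence f(n) ∈ Θ(n^3).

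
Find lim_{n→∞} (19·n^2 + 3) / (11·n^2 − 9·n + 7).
lim = 19/11

For large n the leading n^2 terms dominate both numerator and denominator. Dividing top and bottom by n^2, every other term tends to 0, leaving 19/11.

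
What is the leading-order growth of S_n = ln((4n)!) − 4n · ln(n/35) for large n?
S_n ~ 4n · (ln 140 − 1) + O(ln n)

Stirling: ln((4n)!) = 4n ln(4n) − 4n + O(ln n).
  S_n = 4n ln(4n) − 4n − 4n ln(n/35) + O(ln n)
      = 4n ln(4n) − 4n ln n + 4n ln 35 − 4n + O(ln n)
      = 4n ln 4 + 4n ln 35 − 4n + O(ln n)
      = 4n (ln 140 − 1) + O(ln n).
Numerically ln(140) − 1 ≈ 3.9416.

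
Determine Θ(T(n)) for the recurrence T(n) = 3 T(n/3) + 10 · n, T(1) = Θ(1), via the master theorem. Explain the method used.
T(n) = Θ(n log n)

log_3 3 = 1, and f(n) = 10 · n = Θ(n^(log_3 3)). This is Case 2 of the master theorem: T(n) = Θ(f(n) · log n) = Θ(n log n).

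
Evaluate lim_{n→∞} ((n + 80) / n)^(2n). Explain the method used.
lim = e^160

Rewrite as (1 + 80/n)^(2n). By the standard limit (1 + x/n)^n → e^x, we have (1 + 80/n)^n → e^80, and raising to the 2nd power gives e^160.
More precisely, ln[(1 + 80/n)^(2n)] = 2n · ln(1 + 80/n) = 2n · (80/n + O(1/n^2)) = 160 + O(1/n) → 160.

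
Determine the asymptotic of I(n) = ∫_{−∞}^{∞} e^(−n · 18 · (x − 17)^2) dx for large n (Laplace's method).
I(n) = sqrt(π/(18n))

Here φ(x) = 18 · (x − 17)^2 has its unique minimum at x* = 17 with φ(x*) = 0 and φ''(x*) = 36. Laplace's method gives
  I(n) ~ e^(−n φ(x*)) · sqrt(2π / (n · φ''(x*))) = sqrt(2π / (36n)) = sqrt(π/(18n)).
This is exact: substituting u = (x − 17)·sqrt(18n) gives I(n) = (1/sqrt(18n)) ∫_{−∞}^{∞} e^(−u^2) du = sqrt(π/(18n)).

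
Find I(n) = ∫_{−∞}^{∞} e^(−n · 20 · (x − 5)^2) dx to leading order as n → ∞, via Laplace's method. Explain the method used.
I(n) = sqrt(π/(20n))

Here φ(x) = 20 · (x − 5)^2 has its unique minimum at x* = 5 with φ(x*) = 0 and φ''(x*) = 40. Laplace's method gives
  I(n) ~ e^(−n φ(x*)) · sqrt(2π / (n · φ''(x*))) = sqrt(2π / (40n)) = sqrt(π/(20n)).
This is exact: substituting u = (x − 5)·sqrt(20n) gives I(n) = (1/sqrt(20n)) ∫_{−∞}^{∞} e^(−u^2) du = sqrt(π/(20n)).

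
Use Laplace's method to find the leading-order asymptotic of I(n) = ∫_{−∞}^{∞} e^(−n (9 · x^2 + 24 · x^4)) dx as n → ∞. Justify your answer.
I(n) ~ sqrt(π/(9n))

φ(x) = 9 · x^2 + 24 · x^4 has its unique global minimum at x* = 0 (since φ'(x) = 18x + 96x^3 = 0 only at x = 0 for real x with both coefficients positive, and φ → ∞ as |x| → ∞). At x* = 0, φ(0) = 0 and φ''(0) = 18. Laplace's method then gives
  I(n) ~ sqrt(2π / (n · φ''(0))) · e^(−n φ(0)) = sqrt(2π / (18n)) = sqrt(π/(9n)).
The 24 · x^4 term contributes only at subleading order (an O(1/n) relative correction).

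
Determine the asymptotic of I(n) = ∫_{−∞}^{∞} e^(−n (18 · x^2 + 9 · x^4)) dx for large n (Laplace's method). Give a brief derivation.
I(n) ~ sqrt(π/(18n))

φ(x) = 18 · x^2 + 9 · x^4 has its unique global minimum at x* = 0 (since φ'(x) = 36x + 36x^3 = 0 only at x = 0 for real x with both coefficients positive, and φ → ∞ as |x| → ∞). At x* = 0, φ(0) = 0 and φ''(0) = 36. Laplace's method then gives
  I(n) ~ sqrt(2π / (n · φ''(0))) · e^(−n φ(0)) = sqrt(2π / (36n)) = sqrt(π/(18n)).
The 9 · x^4 term contributes only at subleading order (an O(1/n) relative correction).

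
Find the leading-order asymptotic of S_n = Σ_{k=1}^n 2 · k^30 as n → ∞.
S_n ~ 2 · n^31 / 31

By integral comparison (Euler-Maclaurin), Σ_{k=1}^n 2 · k^30 = 2 · ∫_0^n x^30 dx + O(n^30) = 2 · n^31/31 + O(n^30). (Equivalently, Faulhaber's formula gives the same leading term.)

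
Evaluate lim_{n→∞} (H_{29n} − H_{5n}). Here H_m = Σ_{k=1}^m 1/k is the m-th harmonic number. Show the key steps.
lim = ln(29/5)

Euler-Maclaurin gives H_m = ln m + γ + 1/(2m) + O(1/m^2). The γ and O(1/m) terms cancel in the difference:
  H_{29n} − H_{5n} = ln(29n) − ln(5n) + O(1/n) = ln(29/5) + O(1/n).
Hence the limit is ln(29/5).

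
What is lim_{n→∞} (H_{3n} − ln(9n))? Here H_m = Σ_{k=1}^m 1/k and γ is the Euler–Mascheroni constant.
lim = −ln 3 + γ

By Euler-Maclaurin, H_m = ln m + γ + O(1/m). So
  H_{3n} − ln(9n) = ln(3n) + γ − ln(9n) + O(1/n)
                       = ln(3/9) + γ + O(1/n).
Hence the limit is ln(3/9) + γ (= −ln 3).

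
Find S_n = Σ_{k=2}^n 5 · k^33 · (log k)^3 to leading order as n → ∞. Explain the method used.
S_n ~ 5 · n^34 · (log n)^3 / 34

By integral comparison, S_n = ∫_1^n 5 · x^33 · (log x)^3 dx + O(n^33 · (log n)^3). For the integral, the leading term of ∫_1^n x^33 (log x)^3 dx is n^34/34 · (log n)^3 (by repeated integration by parts; each step lowers the log-exponent and produces a relatively O(1/log n) correction). Hence S_n ~ 5 · n^34 · (log n)^3 / 34.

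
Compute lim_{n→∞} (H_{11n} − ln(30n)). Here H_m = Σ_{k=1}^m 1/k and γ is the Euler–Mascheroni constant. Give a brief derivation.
lim = ln(11/30) + γ

By Euler-Maclaurin, H_m = ln m + γ + O(1/m). So
  H_{11n} − ln(30n) = ln(11n) + γ − ln(30n) + O(1/n)
                       = ln(11/30) + γ + O(1/n).
Hence the limit is ln(11/30) + γ.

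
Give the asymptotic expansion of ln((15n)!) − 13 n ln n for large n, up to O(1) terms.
ln((15n)!) − 13 n ln n = 2 n ln n + 15(ln 15 − 1) n + (1/2) ln(2π·15n) + O(1/n)

Stirling: ln((15n)!) = 15n ln(15n) − 15n + (1/2) ln(2π·15n) + O(1/n).
Expand 15n ln(15n) = 15n (ln n + ln 15) = 15n ln n + 15n ln 15.
Subtract 13n ln n: leading term is (15 − 13) n ln n = 2 n ln n. The next term is 15n ln 15 − 15n = 15(ln 15 − 1) n. Then the (1/2) ln(2π·15n) correction.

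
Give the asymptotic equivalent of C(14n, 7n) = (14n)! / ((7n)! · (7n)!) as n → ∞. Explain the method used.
C(14n, 7n) ~ (4)^(7n) · sqrt(1/(π·7n))

Write N = 7n. Apply Stirling to each factorial:
  (2N)! ~ sqrt(2π·2N) · (2N/e)^(2N),
  N! ~ sqrt(2π N) · (N/e)^N,
  (1N)! ~ sqrt(2π·1N) · (1N/e)^(1N).
The exponential factors combine to (2N)^(2N) / (N^N · (1N)^(1N)) = 2^(2N)/1^(1N) = (2^2/1^1)^N = (4)^N.
The square-root prefactors combine to sqrt(2π·2N) / (sqrt(2π N)·sqrt(2π·1N)) = sqrt(2 / (2π·1·N)) = sqrt(1/(π·7n)).
Substituting N = 7n: C(14n, 7n) ~ (4)^(7n) · sqrt(1/(π·7n)).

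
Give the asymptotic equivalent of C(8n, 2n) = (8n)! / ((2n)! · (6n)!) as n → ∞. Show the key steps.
C(8n, 2n) ~ (256/27)^(2n) · sqrt(2/(3π·2n))

Write N = 2n. Apply Stirling to each factorial:
  (4N)! ~ sqrt(2π·4N) · (4N/e)^(4N),
  N! ~ sqrt(2π N) · (N/e)^N,
  (3N)! ~ sqrt(2π·3N) · (3N/e)^(3N).
The exponential factors combine to (4N)^(4N) / (N^N · (3N)^(3N)) = 4^(4N)/3^(3N) = (4^4/3^3)^N = (256/27)^N.
The square-root prefactors combine to sqrt(2π·4N) / (sqrt(2π N)·sqrt(2π·3N)) = sqrt(4 / (2π·3·N)) = sqrt(2/(3π·2n)).
Substituting N = 2n: C(8n, 2n) ~ (256/27)^(2n) · sqrt(2/(3π·2n)).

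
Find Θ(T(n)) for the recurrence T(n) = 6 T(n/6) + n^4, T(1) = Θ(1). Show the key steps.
T(n) = Θ(n^4)

log_6 6 ≈ 1.000. f(n) = n^4 dominates n^(log_6 6) since 4 > 1.000, and the regularity condition a·f(n/b) = 6·(n/6)^4 = (6/1296)·n^4 ≤ c·f(n) holds with c = 6/1296 ≈ 0.00463 < 1. So this is Case 3: T(n) = Θ(f(n)) = Θ(n^4).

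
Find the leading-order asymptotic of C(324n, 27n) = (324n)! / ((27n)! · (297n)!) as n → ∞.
C(324n, 27n) ~ (8916100448256/285311670611)^(27n) · sqrt(6/(11π·27n))

Write N = 27n. Apply Stirling to each factorial:
  (12N)! ~ sqrt(2π·12N) · (12N/e)^(12N),
  N! ~ sqrt(2π N) · (N/e)^N,
  (11N)! ~ sqrt(2π·11N) · (11N/e)^(11N).
The exponential factors combine to (12N)^(12N) / (N^N · (11N)^(11N)) = 12^(12N)/11^(11N) = (12^12/11^11)^N = (8916100448256/285311670611)^N.
The square-root prefactors combine to sqrt(2π·12N) / (sqrt(2π N)·sqrt(2π·11N)) = sqrt(12 / (2π·11·N)) = sqrt(6/(11π·27n)).
Substituting N = 27n: C(324n, 27n) ~ (8916100448256/285311670611)^(27n) · sqrt(6/(11π·27n)).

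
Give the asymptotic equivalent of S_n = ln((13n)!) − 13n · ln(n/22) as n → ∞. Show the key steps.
S_n ~ 13n · (ln 286 − 1) + O(ln n)

Stirling: ln((13n)!) = 13n ln(13n) − 13n + O(ln n).
  S_n = 13n ln(13n) − 13n − 13n ln(n/22) + O(ln n)
      = 13n ln(13n) − 13n ln n + 13n ln 22 − 13n + O(ln n)
      = 13n ln 13 + 13n ln 22 − 13n + O(ln n)
      = 13n (ln 286 − 1) + O(ln n).
Numerically ln(286) − 1 ≈ 4.6560.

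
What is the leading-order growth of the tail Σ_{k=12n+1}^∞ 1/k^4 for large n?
Σ_{k>12n} 1/k^4 ~ 1/(3 · (12n)^3)

Compare to the integral: ∫_{12n}^∞ x^(−4) dx = [−x^(−3)/3]_{12n}^∞ = 1/((4−1)·(12n)^3). Euler-Maclaurin then gives
  Σ_{k>12n} 1/k^4 = ∫_{12n}^∞ dx/x^4 − 1/(2·(12n)^4) + O(1/(12n)^5).
(Equivalently this is ζ(4) − Σ_{k≤12n} 1/k^4.)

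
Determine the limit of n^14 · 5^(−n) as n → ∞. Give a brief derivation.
lim = 0

Exponentials with base > 1 dominate every fixed polynomial: for any fixed c, n^c / 5^n → 0 as n → ∞ (e.g. by the ratio test, or by writing 5^n = e^(n ln 5) and noting e^(n ln 5) / n^c → ∞). Hence n^14 · 5^(−n) = n^14 / 5^n → 0.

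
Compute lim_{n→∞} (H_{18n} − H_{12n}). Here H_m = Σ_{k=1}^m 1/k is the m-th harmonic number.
lim = ln(18/12) = ln(3/2)

Euler-Maclaurin gives H_m = ln m + γ + 1/(2m) + O(1/m^2). The γ and O(1/m) terms cancel in the difference:
  H_{18n} − H_{12n} = ln(18n) − ln(12n) + O(1/n) = ln(18/12) + O(1/n).
Hence the limit is ln(18/12) = ln(3/2).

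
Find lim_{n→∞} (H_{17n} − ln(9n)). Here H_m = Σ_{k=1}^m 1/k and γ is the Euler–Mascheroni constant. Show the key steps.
lim = ln(17/9) + γ

By Euler-Maclaurin, H_m = ln m + γ + O(1/m). So
  H_{17n} − ln(9n) = ln(17n) + γ − ln(9n) + O(1/n)
                       = ln(17/9) + γ + O(1/n).
Hence the limit is ln(17/9) + γ.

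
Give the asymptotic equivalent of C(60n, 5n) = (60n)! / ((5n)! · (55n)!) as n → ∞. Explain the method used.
C(60n, 5n) ~ (8916100448256/285311670611)^(5n) · sqrt(6/(11π·5n))

Write N = 5n. Apply Stirling to each factorial:
  (12N)! ~ sqrt(2π·12N) · (12N/e)^(12N),
  N! ~ sqrt(2π N) · (N/e)^N,
  (11N)! ~ sqrt(2π·11N) · (11N/e)^(11N).
The exponential factors combine to (12N)^(12N) / (N^N · (11N)^(11N)) = 12^(12N)/11^(11N) = (12^12/11^11)^N = (8916100448256/285311670611)^N.
The square-root prefactors combine to sqrt(2π·12N) / (sqrt(2π N)·sqrt(2π·11N)) = sqrt(12 / (2π·11·N)) = sqrt(6/(11π·5n)).
Substituting N = 5n: C(60n, 5n) ~ (8916100448256/285311670611)^(5n) · sqrt(6/(11π·5n)).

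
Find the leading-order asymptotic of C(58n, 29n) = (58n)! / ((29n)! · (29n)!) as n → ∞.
C(58n, 29n) ~ (4)^(29n) · sqrt(1/(π·29n))

Write N = 29n. Apply Stirling to each factorial:
  (2N)! ~ sqrt(2π·2N) · (2N/e)^(2N),
  N! ~ sqrt(2π N) · (N/e)^N,
  (1N)! ~ sqrt(2π·1N) · (1N/e)^(1N).
The exponential factors combine to (2N)^(2N) / (N^N · (1N)^(1N)) = 2^(2N)/1^(1N) = (2^2/1^1)^N = (4)^N.
The square-root prefactors combine to sqrt(2π·2N) / (sqrt(2π N)·sqrt(2π·1N)) = sqrt(2 / (2π·1·N)) = sqrt(1/(π·29n)).
Substituting N = 29n: C(58n, 29n) ~ (4)^(29n) · sqrt(1/(π·29n)).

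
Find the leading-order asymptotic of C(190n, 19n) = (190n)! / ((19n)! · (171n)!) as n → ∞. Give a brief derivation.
C(190n, 19n) ~ (10000000000/387420489)^(19n) · sqrt(5/(9π·19n))

Write N = 19n. Apply Stirling to each factorial:
  (10N)! ~ sqrt(2π·10N) · (10N/e)^(10N),
  N! ~ sqrt(2π N) · (N/e)^N,
  (9N)! ~ sqrt(2π·9N) · (9N/e)^(9N).
The exponential factors combine to (10N)^(10N) / (N^N · (9N)^(9N)) = 10^(10N)/9^(9N) = (10^10/9^9)^N = (10000000000/387420489)^N.
The square-root prefactors combine to sqrt(2π·10N) / (sqrt(2π N)·sqrt(2π·9N)) = sqrt(10 / (2π·9·N)) = sqrt(5/(9π·19n)).
Substituting N = 19n: C(190n, 19n) ~ (10000000000/387420489)^(19n) · sqrt(5/(9π·19n)).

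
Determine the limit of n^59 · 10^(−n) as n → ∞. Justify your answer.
lim = 0

Exponentials with base > 1 dominate every fixed polynomial: for any fixed c, n^c / 10^n → 0 as n → ∞ (e.g. by the ratio test, or by writing 10^n = e^(n ln 10) and noting e^(n ln 10) / n^c → ∞). Hence n^59 · 10^(−n) = n^59 / 10^n → 0.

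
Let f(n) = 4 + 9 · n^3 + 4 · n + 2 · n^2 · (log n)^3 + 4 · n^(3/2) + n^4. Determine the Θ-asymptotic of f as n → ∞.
f(n) ∈ Θ(n^4)

Compare the terms by growth order. For large n, n^a · (log n)^b dominates n^a' · (log n)^b' iff a > a', or (a = a' and b > b'). Ranking the 6 terms shows the dominant one is n^4. Hence f(n) ∈ Θ(n^4).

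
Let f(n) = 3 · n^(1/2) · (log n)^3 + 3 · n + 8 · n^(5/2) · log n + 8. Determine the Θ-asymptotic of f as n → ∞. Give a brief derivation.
f(n) ∈ Θ(n^(5/2) · log n)

Compare the terms by growth order. For large n, n^a · (log n)^b dominates n^a' · (log n)^b' iff a > a', or (a = a' and b > b'). Ranking the 4 terms shows the dominant one is 8 · n^(5/2) · log n. Hence f(n) ∈ Θ(n^(5/2) · log n).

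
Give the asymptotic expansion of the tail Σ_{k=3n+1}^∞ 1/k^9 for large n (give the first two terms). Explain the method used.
Σ_{k>3n} 1/k^9 = 1/(8 · (3n)^8) − 1/(2 · (3n)^9) + O(1/(3n)^10)

Compare to the integral: ∫_{3n}^∞ x^(−9) dx = [−x^(−8)/8]_{3n}^∞ = 1/((9−1)·(3n)^8). The Euler-Maclaurin correction adds −f(3n)/2 = −1/(2·(3n)^9). Euler-Maclaurin then gives
  Σ_{k>3n} 1/k^9 = ∫_{3n}^∞ dx/x^9 − 1/(2·(3n)^9) + O(1/(3n)^10).
(Equivalently this is ζ(9) − Σ_{k≤3n} 1/k^9.)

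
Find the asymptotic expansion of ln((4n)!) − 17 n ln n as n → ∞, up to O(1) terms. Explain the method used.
ln((4n)!) − 17 n ln n = −13 n ln n + 4(ln 4 − 1) n + (1/2) ln(2π·4n) + O(1/n)

Stirling: ln((4n)!) = 4n ln(4n) − 4n + (1/2) ln(2π·4n) + O(1/n).
Expand 4n ln(4n) = 4n (ln n + ln 4) = 4n ln n + 4n ln 4.
Subtract 17n ln n: leading term is (4 − 17) n ln n = −13 n ln n. The next term is 4n ln 4 − 4n = 4(ln 4 − 1) n. Then the (1/2) ln(2π·4n) correction.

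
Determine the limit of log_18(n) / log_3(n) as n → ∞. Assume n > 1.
lim = ln(3) / ln(18) = log_18(3)

Change of base: log_18(n) = ln n / ln 18 and log_3(n) = ln n / ln 3. The ratio is (ln n / ln 18) · (ln 3 / ln n) = ln 3 / ln 18, a constant independent of n. So the limit is ln 3 / ln 18 = log_18(3).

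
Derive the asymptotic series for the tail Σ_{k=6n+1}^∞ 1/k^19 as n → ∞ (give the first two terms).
Σ_{k>6n} 1/k^19 = 1/(18 · (6n)^18) − 1/(2 · (6n)^19) + O(1/(6n)^20)

Compare to the integral: ∫_{6n}^∞ x^(−19) dx = [−x^(−18)/18]_{6n}^∞ = 1/((19−1)·(6n)^18). The Euler-Maclaurin correction adds −f(6n)/2 = −1/(2·(6n)^19). Euler-Maclaurin then gives
  Σ_{k>6n} 1/k^19 = ∫_{6n}^∞ dx/x^19 − 1/(2·(6n)^19) + O(1/(6n)^20).
(Equivalently this is ζ(19) − Σ_{k≤6n} 1/k^19.)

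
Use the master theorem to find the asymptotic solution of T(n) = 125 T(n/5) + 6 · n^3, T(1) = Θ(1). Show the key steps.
T(n) = Θ(n^3 log n)

log_5 125 = 3, and f(n) = 6 · n^3 = Θ(n^(log_5 125)). This is Case 2 of the master theorem: T(n) = Θ(f(n) · log n) = Θ(n^3 log n).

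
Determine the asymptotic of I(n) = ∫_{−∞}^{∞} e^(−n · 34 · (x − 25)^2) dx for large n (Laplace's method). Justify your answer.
I(n) = sqrt(π/(34n))

Here φ(x) = 34 · (x − 25)^2 has its unique minimum at x* = 25 with φ(x*) = 0 and φ''(x*) = 68. Laplace's method gives
  I(n) ~ e^(−n φ(x*)) · sqrt(2π / (n · φ''(x*))) = sqrt(2π / (68n)) = sqrt(π/(34n)).
This is exact: substituting u = (x − 25)·sqrt(34n) gives I(n) = (1/sqrt(34n)) ∫_{−∞}^{∞} e^(−u^2) du = sqrt(π/(34n)).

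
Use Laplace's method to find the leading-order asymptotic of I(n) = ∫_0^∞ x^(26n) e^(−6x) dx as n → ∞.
I(n) ~ (sqrt(2π·26n) / 6) · (26n/(6e))^(26n)

Write the integrand as exp(26n ln x − 6x) and set f(x) = 26n ln x − 6x. Then f'(x) = 26n/x − 6 = 0 at x* = 26n/6, and f''(x*) = −26n/x*^2 = −6^2/(26n). Laplace's method (interior maximum) gives
  I(n) ~ e^(f(x*)) · sqrt(2π / |f''(x*)|)
        = exp(26n ln(26n/6) − 26n) · sqrt(2π · 26n / 6^2)
        = (26n/6)^(26n) e^(−26n) · sqrt(2π·26n) / 6
        = (sqrt(2π·26n) / 6) · (26n/(6e))^(26n).
This matches Γ(26n+1)/6^(26n+1) with Stirling applied to Γ.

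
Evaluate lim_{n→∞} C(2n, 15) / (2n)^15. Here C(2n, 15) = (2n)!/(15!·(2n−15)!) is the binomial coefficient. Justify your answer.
lim = 1/15! = 1/1307674368000

With N = 2n → ∞: C(N, 15) / N^15 = [N(N−1)…(N−14)] / (15! · N^15) = (1/15!) · 1 · (1 − 1/(2n)) · … · (1 − 14/(2n)). Each factor → 1 as N → ∞, so the limit is 1/15! = 1/1307674368000.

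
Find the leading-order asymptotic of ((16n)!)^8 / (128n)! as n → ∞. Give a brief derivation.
((16n)!)^8/(128n)! ~ ((2π·16n)^(7/2) / sqrt(8)) · 8^(−8·16n)  →  0

Write N = 16n. Stirling: N! ~ sqrt(2π N)(N/e)^N and (8N)! ~ sqrt(2π·8N)·(8N/e)^(8N).
  (N!)^8/(8N)! ~ (2π N)^(8/2) (N/e)^(8N) / [sqrt(2π·8N) (8N/e)^(8N)]
     = (2π N)^(8/2) / sqrt(2π·8N) · (N/(8N))^(8N)
     = (2π N)^((8−1)/2) / sqrt(8) · 8^(−8N).
Since 8^8 > 1, the factor 8^(−8N) decays exponentially, so the ratio → 0. Substituting N = 16n gives the stated form.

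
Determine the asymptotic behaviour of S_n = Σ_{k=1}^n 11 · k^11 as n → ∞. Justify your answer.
S_n ~ 11 · n^12 / 12

By integral comparison (Euler-Maclaurin), Σ_{k=1}^n 11 · k^11 = 11 · ∫_0^n x^11 dx + O(n^11) = 11 · n^12/12 + O(n^11). (Equivalently, Faulhaber's formula gives the same leading term.)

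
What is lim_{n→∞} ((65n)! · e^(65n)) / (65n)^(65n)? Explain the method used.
lim = ∞

Stirling: (65n)! ~ sqrt(2π·65n) · (65n/e)^(65n). Hence
  (65n)! · e^(65n) / (65n)^(65n) ~ sqrt(2π·65n) = sqrt(2π·65) · sqrt(n) → ∞.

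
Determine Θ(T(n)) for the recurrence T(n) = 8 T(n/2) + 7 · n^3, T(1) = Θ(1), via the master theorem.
T(n) = Θ(n^3 log n)

log_2 8 = 3, and f(n) = 7 · n^3 = Θ(n^(log_2 8)). This is Case 2 of the master theorem: T(n) = Θ(f(n) · log n) = Θ(n^3 log n).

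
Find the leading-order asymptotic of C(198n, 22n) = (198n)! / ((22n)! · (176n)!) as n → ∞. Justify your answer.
C(198n, 22n) ~ (387420489/16777216)^(22n) · sqrt(9/(16π·22n))

Write N = 22n. Apply Stirling to each factorial:
  (9N)! ~ sqrt(2π·9N) · (9N/e)^(9N),
  N! ~ sqrt(2π N) · (N/e)^N,
  (8N)! ~ sqrt(2π·8N) · (8N/e)^(8N).
The exponential factors combine to (9N)^(9N) / (N^N · (8N)^(8N)) = 9^(9N)/8^(8N) = (9^9/8^8)^N = (387420489/16777216)^N.
The square-root prefactors combine to sqrt(2π·9N) / (sqrt(2π N)·sqrt(2π·8N)) = sqrt(9 / (2π·8·N)) = sqrt(9/(16π·22n)).
Substituting N = 22n: C(198n, 22n) ~ (387420489/16777216)^(22n) · sqrt(9/(16π·22n)).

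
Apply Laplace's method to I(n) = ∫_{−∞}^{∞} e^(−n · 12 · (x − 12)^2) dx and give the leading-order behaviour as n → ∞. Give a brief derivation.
I(n) = sqrt(π/(12n))

Here φ(x) = 12 · (x − 12)^2 has its unique minimum at x* = 12 with φ(x*) = 0 and φ''(x*) = 24. Laplace's method gives
  I(n) ~ e^(−n φ(x*)) · sqrt(2π / (n · φ''(x*))) = sqrt(2π / (24n)) = sqrt(π/(12n)).
This is exact: substituting u = (x − 12)·sqrt(12n) gives I(n) = (1/sqrt(12n)) ∫_{−∞}^{∞} e^(−u^2) du = sqrt(π/(12n)).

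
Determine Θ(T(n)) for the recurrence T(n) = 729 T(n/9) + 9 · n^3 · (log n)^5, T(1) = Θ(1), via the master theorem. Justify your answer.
T(n) = Θ(n^3 · (log n)^6)

Here log_9 729 = 3 and f(n) = 9 · n^3 · (log n)^5 = Θ(n^(log_9 729) · (log n)^5). This is the extended Case 2 of the master theorem (f matches the critical exponent up to log factors), giving T(n) = Θ(n^(log_9 729) · (log n)^(5+1)) = Θ(n^3 · (log n)^6).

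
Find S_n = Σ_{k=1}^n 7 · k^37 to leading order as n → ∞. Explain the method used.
S_n ~ 7 · n^38 / 38

By integral comparison (Euler-Maclaurin), Σ_{k=1}^n 7 · k^37 = 7 · ∫_0^n x^37 dx + O(n^37) = 7 · n^38/38 + O(n^37). (Equivalently, Faulhaber's formula gives the same leading term.)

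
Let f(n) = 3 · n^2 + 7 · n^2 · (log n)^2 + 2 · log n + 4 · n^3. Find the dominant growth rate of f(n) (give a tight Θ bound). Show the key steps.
f(n) ∈ Θ(n^3)

Compare the terms by growth order. For large n, n^a · (log n)^b dominates n^a' · (log n)^b' iff a > a', or (a = a' and b > b'). Ranking the 4 terms shows the dominant one is 4 · n^3. Hence f(n) ∈ Θ(n^3).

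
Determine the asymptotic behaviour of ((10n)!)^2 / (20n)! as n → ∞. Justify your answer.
((10n)!)^2/(20n)! ~ ((2π·10n)^(1/2) / sqrt(2)) · 2^(−2·10n)  →  0

Write N = 10n. Stirling: N! ~ sqrt(2π N)(N/e)^N and (2N)! ~ sqrt(2π·2N)·(2N/e)^(2N).
  (N!)^2/(2N)! ~ (2π N)^(2/2) (N/e)^(2N) / [sqrt(2π·2N) (2N/e)^(2N)]
     = (2π N)^(2/2) / sqrt(2π·2N) · (N/(2N))^(2N)
     = (2π N)^((2−1)/2) / sqrt(2) · 2^(−2N).
Since 2^2 > 1, the factor 2^(−2N) decays exponentially, so the ratio → 0. Substituting N = 10n gives the stated form.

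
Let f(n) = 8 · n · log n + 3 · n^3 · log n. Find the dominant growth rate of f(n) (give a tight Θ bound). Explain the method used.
f(n) ∈ Θ(n^3 · log n)

Compare the terms by growth order. For large n, n^a · (log n)^b dominates n^a' · (log n)^b' iff a > a', or (a = a' and b > b'). Ranking the 2 terms shows the dominant one is 3 · n^3 · log n. Hence f(n) ∈ Θ(n^3 · log n).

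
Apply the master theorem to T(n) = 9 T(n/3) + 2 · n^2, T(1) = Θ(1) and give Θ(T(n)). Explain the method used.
T(n) = Θ(n^2 log n)

log_3 9 = 2, and f(n) = 2 · n^2 = Θ(n^(log_3 9)). This is Case 2 of the master theorem: T(n) = Θ(f(n) · log n) = Θ(n^2 log n).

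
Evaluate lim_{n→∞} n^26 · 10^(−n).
lim = 0

Exponentials with base > 1 dominate every fixed polynomial: for any fixed c, n^c / 10^n → 0 as n → ∞ (e.g. by the ratio test, or by writing 10^n = e^(n ln 10) and noting e^(n ln 10) / n^c → ∞). Hence n^26 · 10^(−n) = n^26 / 10^n → 0.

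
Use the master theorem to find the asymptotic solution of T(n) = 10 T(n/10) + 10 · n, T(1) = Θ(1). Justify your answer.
T(n) = Θ(n log n)

log_10 10 = 1, and f(n) = 10 · n = Θ(n^(log_10 10)). This is Case 2 of the master theorem: T(n) = Θ(f(n) · log n) = Θ(n log n).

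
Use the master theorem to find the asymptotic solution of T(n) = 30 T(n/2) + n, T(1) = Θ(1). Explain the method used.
T(n) = Θ(n^(log_2 30))

Master theorem: compare f(n) = n to n^(log_2 30) where log_2 30 ≈ 4.907. Since 1 < log_2 30, we have f(n) = O(n^(log_2 30 − ε)) for some ε > 0 — Case 1. Hence T(n) = Θ(n^(log_2 30)).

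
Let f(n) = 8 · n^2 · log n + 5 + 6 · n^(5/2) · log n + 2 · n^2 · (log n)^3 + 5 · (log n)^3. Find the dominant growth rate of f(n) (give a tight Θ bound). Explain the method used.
f(n) ∈ Θ(n^(5/2) · log n)

Compare the terms by growth order. For large n, n^a · (log n)^b dominates n^a' · (log n)^b' iff a > a', or (a = a' and b > b'). Ranking the 5 terms shows the dominant one is 6 · n^(5/2) · log n. Hence f(n) ∈ Θ(n^(5/2) · log n).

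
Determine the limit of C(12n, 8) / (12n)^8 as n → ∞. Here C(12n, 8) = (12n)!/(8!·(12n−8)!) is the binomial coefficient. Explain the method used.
lim = 1/8! = 1/40320

With N = 12n → ∞: C(N, 8) / N^8 = [N(N−1)…(N−7)] / (8! · N^8) = (1/8!) · 1 · (1 − 1/(12n)) · … · (1 − 7/(12n)). Each factor → 1 as N → ∞, so the limit is 1/8! = 1/40320.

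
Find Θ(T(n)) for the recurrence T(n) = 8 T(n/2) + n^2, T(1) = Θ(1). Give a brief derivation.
T(n) = Θ(n^3)

Master theorem: compare f(n) = n^2 to n^(log_2 8) where log_2 8 = 3. Since 2 < log_2 8, we have f(n) = O(n^(log_2 8 − ε)) for some ε > 0 — Case 1. Hence T(n) = Θ(n^(log_2 8)) = Θ(n^3).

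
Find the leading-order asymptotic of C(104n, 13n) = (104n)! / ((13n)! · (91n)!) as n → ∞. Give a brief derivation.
C(104n, 13n) ~ (16777216/823543)^(13n) · sqrt(4/(7π·13n))

Write N = 13n. Apply Stirling to each factorial:
  (8N)! ~ sqrt(2π·8N) · (8N/e)^(8N),
  N! ~ sqrt(2π N) · (N/e)^N,
  (7N)! ~ sqrt(2π·7N) · (7N/e)^(7N).
The exponential factors combine to (8N)^(8N) / (N^N · (7N)^(7N)) = 8^(8N)/7^(7N) = (8^8/7^7)^N = (16777216/823543)^N.
The square-root prefactors combine to sqrt(2π·8N) / (sqrt(2π N)·sqrt(2π·7N)) = sqrt(8 / (2π·7·N)) = sqrt(4/(7π·13n)).
Substituting N = 13n: C(104n, 13n) ~ (16777216/823543)^(13n) · sqrt(4/(7π·13n)).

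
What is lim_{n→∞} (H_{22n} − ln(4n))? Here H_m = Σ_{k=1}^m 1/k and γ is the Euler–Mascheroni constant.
lim = ln(11/2) + γ

By Euler-Maclaurin, H_m = ln m + γ + O(1/m). So
  H_{22n} − ln(4n) = ln(22n) + γ − ln(4n) + O(1/n)
                       = ln(22/4) + γ + O(1/n).
Hence the limit is ln(22/4) + γ (= ln(11/2)).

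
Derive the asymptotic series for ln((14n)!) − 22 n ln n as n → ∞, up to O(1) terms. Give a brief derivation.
ln((14n)!) − 22 n ln n = −8 n ln n + 14(ln 14 − 1) n + (1/2) ln(2π·14n) + O(1/n)

Stirling: ln((14n)!) = 14n ln(14n) − 14n + (1/2) ln(2π·14n) + O(1/n).
Expand 14n ln(14n) = 14n (ln n + ln 14) = 14n ln n + 14n ln 14.
Subtract 22n ln n: leading term is (14 − 22) n ln n = −8 n ln n. The next term is 14n ln 14 − 14n = 14(ln 14 − 1) n. Then the (1/2) ln(2π·14n) correction.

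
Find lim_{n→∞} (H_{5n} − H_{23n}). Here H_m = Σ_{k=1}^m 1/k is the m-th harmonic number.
lim = ln(5/23)

Euler-Maclaurin gives H_m = ln m + γ + 1/(2m) + O(1/m^2). The γ and O(1/m) terms cancel in the difference:
  H_{5n} − H_{23n} = ln(5n) − ln(23n) + O(1/n) = ln(5/23) + O(1/n).
Hence the limit is ln(5/23).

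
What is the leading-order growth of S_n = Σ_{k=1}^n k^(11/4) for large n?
S_n ~ (4/15) · n^(15/4)

Integral comparison: Σ_{k=1}^n k^(11/4) = ∫_0^n x^(11/4) dx + O(n^(11/4)). The integral is n^(1 + 11/4) / (1 + 11/4) = n^((11+4)/4) / ((11+4)/4) = (4/15) · n^(15/4).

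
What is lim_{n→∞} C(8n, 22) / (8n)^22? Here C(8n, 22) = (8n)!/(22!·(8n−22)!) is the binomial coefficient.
lim = 1/22! = 1/1124000727777607680000

With N = 8n → ∞: C(N, 22) / N^22 = [N(N−1)…(N−21)] / (22! · N^22) = (1/22!) · 1 · (1 − 1/(8n)) · … · (1 − 21/(8n)). Each factor → 1 as N → ∞, so the limit is 1/22! = 1/1124000727777607680000.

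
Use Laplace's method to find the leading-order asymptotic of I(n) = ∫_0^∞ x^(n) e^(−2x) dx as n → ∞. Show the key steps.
I(n) ~ (sqrt(2π·n) / 2) · (n/(2e))^(n)

Write the integrand as exp(n ln x − 2x) and set f(x) = n ln x − 2x. Then f'(x) = n/x − 2 = 0 at x* = n/2, and f''(x*) = −n/x*^2 = −2^2/(n). Laplace's method (interior maximum) gives
  I(n) ~ e^(f(x*)) · sqrt(2π / |f''(x*)|)
        = exp(n ln(n/2) − n) · sqrt(2π · n / 2^2)
        = (n/2)^(n) e^(−n) · sqrt(2π·n) / 2
        = (sqrt(2π·n) / 2) · (n/(2e))^(n).
This matches Γ(n+1)/2^(n+1) with Stirling applied to Γ.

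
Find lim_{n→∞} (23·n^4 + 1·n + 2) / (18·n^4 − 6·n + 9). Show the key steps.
lim = 23/18

For large n the leading n^4 terms dominate both numerator and denominator. Dividing top and bottom by n^4, every other term tends to 0, leaving 23/18.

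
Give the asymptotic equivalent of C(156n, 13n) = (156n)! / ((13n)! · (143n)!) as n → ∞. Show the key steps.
C(156n, 13n) ~ (8916100448256/285311670611)^(13n) · sqrt(6/(11π·13n))

Write N = 13n. Apply Stirling to each factorial:
  (12N)! ~ sqrt(2π·12N) · (12N/e)^(12N),
  N! ~ sqrt(2π N) · (N/e)^N,
  (11N)! ~ sqrt(2π·11N) · (11N/e)^(11N).
The exponential factors combine to (12N)^(12N) / (N^N · (11N)^(11N)) = 12^(12N)/11^(11N) = (12^12/11^11)^N = (8916100448256/285311670611)^N.
The square-root prefactors combine to sqrt(2π·12N) / (sqrt(2π N)·sqrt(2π·11N)) = sqrt(12 / (2π·11·N)) = sqrt(6/(11π·13n)).
Substituting N = 13n: C(156n, 13n) ~ (8916100448256/285311670611)^(13n) · sqrt(6/(11π·13n)).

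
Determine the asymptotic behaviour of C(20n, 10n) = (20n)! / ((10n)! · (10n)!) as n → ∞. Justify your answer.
C(20n, 10n) ~ (4)^(10n) · sqrt(1/(π·10n))

Write N = 10n. Apply Stirling to each factorial:
  (2N)! ~ sqrt(2π·2N) · (2N/e)^(2N),
  N! ~ sqrt(2π N) · (N/e)^N,
  (1N)! ~ sqrt(2π·1N) · (1N/e)^(1N).
The exponential factors combine to (2N)^(2N) / (N^N · (1N)^(1N)) = 2^(2N)/1^(1N) = (2^2/1^1)^N = (4)^N.
The square-root prefactors combine to sqrt(2π·2N) / (sqrt(2π N)·sqrt(2π·1N)) = sqrt(2 / (2π·1·N)) = sqrt(1/(π·10n)).
Substituting N = 10n: C(20n, 10n) ~ (4)^(10n) · sqrt(1/(π·10n)).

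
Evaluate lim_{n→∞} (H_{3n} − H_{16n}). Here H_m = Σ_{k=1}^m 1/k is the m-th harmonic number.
lim = ln(3/16)

Euler-Maclaurin gives H_m = ln m + γ + 1/(2m) + O(1/m^2). The γ and O(1/m) terms cancel in the difference:
  H_{3n} − H_{16n} = ln(3n) − ln(16n) + O(1/n) = ln(3/16) + O(1/n).
Hence the limit is ln(3/16).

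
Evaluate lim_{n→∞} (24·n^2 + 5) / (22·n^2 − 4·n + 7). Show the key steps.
lim = 24/22 = 12/11

For large n the leading n^2 terms dominate both numerator and denominator. Dividing top and bottom by n^2, every other term tends to 0, leaving 24/22 = 12/11.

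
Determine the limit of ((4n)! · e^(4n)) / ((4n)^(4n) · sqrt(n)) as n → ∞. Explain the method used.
lim = sqrt(2π·4)

Stirling: (4n)! ~ sqrt(2π·4n) · (4n/e)^(4n). Hence
  (4n)! · e^(4n) / (4n)^(4n) ~ sqrt(2π·4n).
Dividing by sqrt(n): sqrt(2π·4n) / sqrt(n) = sqrt(2π·4) · n^((1−1)/2), so the limit is sqrt(2π·4).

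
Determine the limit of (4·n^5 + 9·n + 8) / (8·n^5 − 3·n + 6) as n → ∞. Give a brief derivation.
lim = 4/8 = 1/2

For large n the leading n^5 terms dominate both numerator and denominator. Dividing top and bottom by n^5, every other term tends to 0, leaving 4/8 = 1/2.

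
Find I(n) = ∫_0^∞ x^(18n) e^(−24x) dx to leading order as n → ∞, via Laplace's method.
I(n) ~ (sqrt(2π·18n) / 24) · (18n/(24e))^(18n)

Write the integrand as exp(18n ln x − 24x) and set f(x) = 18n ln x − 24x. Then f'(x) = 18n/x − 24 = 0 at x* = 18n/24, and f''(x*) = −18n/x*^2 = −24^2/(18n). Laplace's method (interior maximum) gives
  I(n) ~ e^(f(x*)) · sqrt(2π / |f''(x*)|)
        = exp(18n ln(18n/24) − 18n) · sqrt(2π · 18n / 24^2)
        = (18n/24)^(18n) e^(−18n) · sqrt(2π·18n) / 24
        = (sqrt(2π·18n) / 24) · (18n/(24e))^(18n).
This matches Γ(18n+1)/24^(18n+1) with Stirling applied to Γ.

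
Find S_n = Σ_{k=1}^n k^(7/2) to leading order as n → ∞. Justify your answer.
S_n ~ (2/9) · n^(9/2)

Integral comparison: Σ_{k=1}^n k^(7/2) = ∫_0^n x^(7/2) dx + O(n^(7/2)). The integral is n^(1 + 7/2) / (1 + 7/2) = n^((7+2)/2) / ((7+2)/2) = (2/9) · n^(9/2).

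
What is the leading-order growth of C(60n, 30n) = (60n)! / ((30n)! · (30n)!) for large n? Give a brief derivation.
C(60n, 30n) ~ (4)^(30n) · sqrt(1/(π·30n))

Write N = 30n. Apply Stirling to each factorial:
  (2N)! ~ sqrt(2π·2N) · (2N/e)^(2N),
  N! ~ sqrt(2π N) · (N/e)^N,
  (1N)! ~ sqrt(2π·1N) · (1N/e)^(1N).
The exponential factors combine to (2N)^(2N) / (N^N · (1N)^(1N)) = 2^(2N)/1^(1N) = (2^2/1^1)^N = (4)^N.
The square-root prefactors combine to sqrt(2π·2N) / (sqrt(2π N)·sqrt(2π·1N)) = sqrt(2 / (2π·1·N)) = sqrt(1/(π·30n)).
Substituting N = 30n: C(60n, 30n) ~ (4)^(30n) · sqrt(1/(π·30n)).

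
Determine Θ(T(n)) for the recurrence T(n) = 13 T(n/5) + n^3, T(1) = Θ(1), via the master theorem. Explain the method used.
T(n) = Θ(n^3)

log_5 13 ≈ 1.594. f(n) = n^3 dominates n^(log_5 13) since 3 > 1.594, and the regularity condition a·f(n/b) = 13·(n/5)^3 = (13/125)·n^3 ≤ c·f(n) holds with c = 13/125 ≈ 0.104 < 1. So this is Case 3: T(n) = Θ(f(n)) = Θ(n^3).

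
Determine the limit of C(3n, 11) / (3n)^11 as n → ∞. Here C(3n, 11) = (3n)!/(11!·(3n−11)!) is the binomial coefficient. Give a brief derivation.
lim = 1/11! = 1/39916800

With N = 3n → ∞: C(N, 11) / N^11 = [N(N−1)…(N−10)] / (11! · N^11) = (1/11!) · 1 · (1 − 1/(3n)) · … · (1 − 10/(3n)). Each factor → 1 as N → ∞, so the limit is 1/11! = 1/39916800.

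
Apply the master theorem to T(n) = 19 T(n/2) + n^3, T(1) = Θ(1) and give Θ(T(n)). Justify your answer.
T(n) = Θ(n^(log_2 19))

Master theorem: compare f(n) = n^3 to n^(log_2 19) where log_2 19 ≈ 4.248. Since 3 < log_2 19, we have f(n) = O(n^(log_2 19 − ε)) for some ε > 0 — Case 1. Hence T(n) = Θ(n^(log_2 19)).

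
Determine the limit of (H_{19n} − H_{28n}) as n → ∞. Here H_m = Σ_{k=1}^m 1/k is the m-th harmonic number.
lim = ln(19/28)

Euler-Maclaurin gives H_m = ln m + γ + 1/(2m) + O(1/m^2). The γ and O(1/m) terms cancel in the difference:
  H_{19n} − H_{28n} = ln(19n) − ln(28n) + O(1/n) = ln(19/28) + O(1/n).
Hence the limit is ln(19/28).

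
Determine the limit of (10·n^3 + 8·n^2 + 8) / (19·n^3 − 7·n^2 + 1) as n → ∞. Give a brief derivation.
lim = 10/19

For large n the leading n^3 terms dominate both numerator and denominator. Dividing top and bottom by n^3, every other term tends to 0, leaving 10/19.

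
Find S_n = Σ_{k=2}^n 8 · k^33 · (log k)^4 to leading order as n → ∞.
S_n ~ 4 · n^34 · (log n)^4 / 17

By integral comparison, S_n = ∫_1^n 8 · x^33 · (log x)^4 dx + O(n^33 · (log n)^4). For the integral, the leading term of ∫_1^n x^33 (log x)^4 dx is n^34/34 · (log n)^4 (by repeated integration by parts; each step lowers the log-exponent and produces a relatively O(1/log n) correction). Hence S_n ~ 4 · n^34 · (log n)^4 / 17.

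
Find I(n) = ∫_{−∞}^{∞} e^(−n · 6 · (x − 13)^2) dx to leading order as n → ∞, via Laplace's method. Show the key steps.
I(n) = sqrt(π/(6n))

Here φ(x) = 6 · (x − 13)^2 has its unique minimum at x* = 13 with φ(x*) = 0 and φ''(x*) = 12. Laplace's method gives
  I(n) ~ e^(−n φ(x*)) · sqrt(2π / (n · φ''(x*))) = sqrt(2π / (12n)) = sqrt(π/(6n)).
This is exact: substituting u = (x − 13)·sqrt(6n) gives I(n) = (1/sqrt(6n)) ∫_{−∞}^{∞} e^(−u^2) du = sqrt(π/(6n)).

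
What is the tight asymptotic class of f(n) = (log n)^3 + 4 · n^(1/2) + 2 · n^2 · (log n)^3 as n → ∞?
f(n) ∈ Θ(n^2 · (log n)^3)

Compare the terms by growth order. For large n, n^a · (log n)^b dominates n^a' · (log n)^b' iff a > a', or (a = a' and b > b'). Ranking the 3 terms shows the dominant one is 2 · n^2 · (log n)^3. Hence f(n) ∈ Θ(n^2 · (log n)^3).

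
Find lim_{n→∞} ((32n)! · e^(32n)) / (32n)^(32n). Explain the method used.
lim = ∞

Stirling: (32n)! ~ sqrt(2π·32n) · (32n/e)^(32n). Hence
  (32n)! · e^(32n) / (32n)^(32n) ~ sqrt(2π·32n) = sqrt(2π·32) · sqrt(n) → ∞.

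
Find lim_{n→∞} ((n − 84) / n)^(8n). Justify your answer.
lim = e^(−672)

Rewrite as (1 − 84/n)^(8n). By the standard limit (1 + x/n)^n → e^x, we have (1 − 84/n)^n → e^(−84), and raising to the 8th power gives e^(−672).
More precisely, ln[(1 − 84/n)^(8n)] = 8n · ln(1 − 84/n) = 8n · (-84/n + O(1/n^2)) = -672 + O(1/n) → -672.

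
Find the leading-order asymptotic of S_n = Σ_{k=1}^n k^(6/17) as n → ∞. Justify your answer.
S_n ~ (17/23) · n^(23/17)

Integral comparison: Σ_{k=1}^n k^(6/17) = ∫_0^n x^(6/17) dx + O(n^(6/17)). The integral is n^(1 + 6/17) / (1 + 6/17) = n^((6+17)/17) / ((6+17)/17) = (17/23) · n^(23/17).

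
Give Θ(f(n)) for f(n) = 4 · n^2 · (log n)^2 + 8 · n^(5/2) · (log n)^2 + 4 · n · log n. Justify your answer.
f(n) ∈ Θ(n^(5/2) · (log n)^2)

Compare the terms by growth order. For large n, n^a · (log n)^b dominates n^a' · (log n)^b' iff a > a', or (a = a' and b > b'). Ranking the 3 terms shows the dominant one is 8 · n^(5/2) · (log n)^2. Hence f(n) ∈ Θ(n^(5/2) · (log n)^2).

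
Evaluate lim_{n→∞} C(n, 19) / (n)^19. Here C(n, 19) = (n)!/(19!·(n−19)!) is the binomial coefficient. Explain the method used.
lim = 1/19! = 1/121645100408832000

With N = n → ∞: C(N, 19) / N^19 = [N(N−1)…(N−18)] / (19! · N^19) = (1/19!) · 1 · (1 − 1/n) · … · (1 − 18/n). Each factor → 1 as N → ∞, so the limit is 1/19! = 1/121645100408832000.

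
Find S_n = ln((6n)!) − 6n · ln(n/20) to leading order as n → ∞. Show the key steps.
S_n ~ 6n · (ln 120 − 1) + O(ln n)

Stirling: ln((6n)!) = 6n ln(6n) − 6n + O(ln n).
  S_n = 6n ln(6n) − 6n − 6n ln(n/20) + O(ln n)
      = 6n ln(6n) − 6n ln n + 6n ln 20 − 6n + O(ln n)
      = 6n ln 6 + 6n ln 20 − 6n + O(ln n)
      = 6n (ln 120 − 1) + O(ln n).
Numerically ln(120) − 1 ≈ 3.7875.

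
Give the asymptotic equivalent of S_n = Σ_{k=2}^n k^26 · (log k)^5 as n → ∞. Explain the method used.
S_n ~ n^27 · (log n)^5 / 27

By integral comparison, S_n = ∫_1^n x^26 · (log x)^5 dx + O(n^26 · (log n)^5). For the integral, the leading term of ∫_1^n x^26 (log x)^5 dx is n^27/27 · (log n)^5 (by repeated integration by parts; each step lowers the log-exponent and produces a relatively O(1/log n) correction). Hence S_n ~ n^27 · (log n)^5 / 27.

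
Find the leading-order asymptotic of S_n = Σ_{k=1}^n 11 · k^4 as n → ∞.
S_n ~ 11 · n^5 / 5

By integral comparison (Euler-Maclaurin), Σ_{k=1}^n 11 · k^4 = 11 · ∫_0^n x^4 dx + O(n^4) = 11 · n^5/5 + O(n^4). (Equivalently, Faulhaber's formula gives the same leading term.)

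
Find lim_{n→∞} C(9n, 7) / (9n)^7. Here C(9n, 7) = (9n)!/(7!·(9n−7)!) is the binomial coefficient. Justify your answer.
lim = 1/7! = 1/5040

With N = 9n → ∞: C(N, 7) / N^7 = [N(N−1)…(N−6)] / (7! · N^7) = (1/7!) · 1 · (1 − 1/(9n)) · … · (1 − 6/(9n)). Each factor → 1 as N → ∞, so the limit is 1/7! = 1/5040.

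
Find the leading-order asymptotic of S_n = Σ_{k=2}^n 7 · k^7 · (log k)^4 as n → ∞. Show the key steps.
S_n ~ 7 · n^8 · (log n)^4 / 8

By integral comparison, S_n = ∫_1^n 7 · x^7 · (log x)^4 dx + O(n^7 · (log n)^4). For the integral, the leading term of ∫_1^n x^7 (log x)^4 dx is n^8/8 · (log n)^4 (by repeated integration by parts; each step lowers the log-exponent and produces a relatively O(1/log n) correction). Hence S_n ~ 7 · n^8 · (log n)^4 / 8.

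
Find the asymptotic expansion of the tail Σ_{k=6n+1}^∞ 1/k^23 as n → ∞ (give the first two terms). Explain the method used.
Σ_{k>6n} 1/k^23 = 1/(22 · (6n)^22) − 1/(2 · (6n)^23) + O(1/(6n)^24)

Compare to the integral: ∫_{6n}^∞ x^(−23) dx = [−x^(−22)/22]_{6n}^∞ = 1/((23−1)·(6n)^22). The Euler-Maclaurin correction adds −f(6n)/2 = −1/(2·(6n)^23). Euler-Maclaurin then gives
  Σ_{k>6n} 1/k^23 = ∫_{6n}^∞ dx/x^23 − 1/(2·(6n)^23) + O(1/(6n)^24).
(Equivalently this is ζ(23) − Σ_{k≤6n} 1/k^23.)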